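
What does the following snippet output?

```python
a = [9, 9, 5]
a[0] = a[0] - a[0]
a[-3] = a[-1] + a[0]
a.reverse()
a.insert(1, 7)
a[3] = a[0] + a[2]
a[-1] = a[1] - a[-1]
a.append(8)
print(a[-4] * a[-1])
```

a[0] = a[0]-a[0] = 9-9 = 0 → [0, 9, 5]
a[-3] = a[-1]+a[0] = 5+0 = 5 → [5, 9, 5]
reverse → [5, 9, 5]
insert 7 at 1 → [5, 7, 9, 5]
a[3] = a[0]+a[2] = 5+9 = 14 → [5, 7, 9, 14]
a[-1] = a[1]-a[-1] = 7-14 = -7 → [5, 7, 9, -7]
append 8 → [5, 7, 9, -7, 8]
a[-4]*a[-1] = 7*8 = 56

56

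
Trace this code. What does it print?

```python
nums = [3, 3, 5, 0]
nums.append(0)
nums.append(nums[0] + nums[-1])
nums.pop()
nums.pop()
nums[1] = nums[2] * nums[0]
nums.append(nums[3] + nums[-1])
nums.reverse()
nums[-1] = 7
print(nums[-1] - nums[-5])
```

7

append 0 → [3, 3, 5, 0, 0]
append nums[0]+nums[-1] = 3+0 = 3 → [3, 3, 5, 0, 0, 3]
pop() removes 3 → [3, 3, 5, 0, 0]
pop() removes 0 → [3, 3, 5, 0]
nums[1] = nums[2]*nums[0] = 5*3 = 15 → [3, 15, 5, 0]
append nums[3]+nums[-1] = 0+0 = 0 → [3, 15, 5, 0, 0]
reverse → [0, 0, 5, 15, 3]
nums[-1] = 7 → [0, 0, 5, 15, 7]
nums[-1]-nums[-5] = 7-0 = 7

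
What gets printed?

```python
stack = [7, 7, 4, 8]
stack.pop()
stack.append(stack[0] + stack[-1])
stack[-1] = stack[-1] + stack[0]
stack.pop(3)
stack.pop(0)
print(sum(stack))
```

pop() removes 8 → [7, 7, 4]
append stack[0]+stack[-1] = 7+4 = 11 → [7, 7, 4, 11]
stack[-1] = stack[-1]+stack[0] = 11+7 = 18 → [7, 7, 4, 18]
pop(3) removes 18 → [7, 7, 4]
pop(0) removes 7 → [7, 4]
sum = 11

11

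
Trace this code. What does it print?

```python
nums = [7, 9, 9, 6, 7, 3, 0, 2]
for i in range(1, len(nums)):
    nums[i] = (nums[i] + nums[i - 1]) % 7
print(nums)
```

[7, 2, 4, 3, 3, 6, 6, 1]

i=1: nums[1] = (9+7)%7 = 2 → [7, 2, 9, 6, 7, 3, 0, 2]
i=2: nums[2] = (9+2)%7 = 4 → [7, 2, 4, 6, 7, 3, 0, 2]
i=3: nums[3] = (6+4)%7 = 3 → [7, 2, 4, 3, 7, 3, 0, 2]
i=4: nums[4] = (7+3)%7 = 3 → [7, 2, 4, 3, 3, 3, 0, 2]
i=5: nums[5] = (3+3)%7 = 6 → [7, 2, 4, 3, 3, 6, 0, 2]
i=6: nums[6] = (0+6)%7 = 6 → [7, 2, 4, 3, 3, 6, 6, 2]
i=7: nums[7] = (2+6)%7 = 1 → [7, 2, 4, 3, 3, 6, 6, 1]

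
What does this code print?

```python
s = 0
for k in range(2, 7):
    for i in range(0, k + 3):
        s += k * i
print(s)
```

505

k=2,i=0: s = 0+0 = 0
k=2,i=1: s = 0+2 = 2
k=2,i=2: s = 2+4 = 6
k=2,i=3: s = 6+6 = 12
k=2,i=4: s = 12+8 = 20
k=3,i=0: s = 20+0 = 20
k=3,i=1: s = 20+3 = 23
k=3,i=2: s = 23+6 = 29
k=3,i=3: s = 29+9 = 38
k=3,i=4: s = 38+12 = 50
k=3,i=5: s = 50+15 = 65
k=4,i=0: s = 65+0 = 65
k=4,i=1: s = 65+4 = 69
k=4,i=2: s = 69+8 = 77
k=4,i=3: s = 77+12 = 89
k=4,i=4: s = 89+16 = 105
k=4,i=5: s = 105+20 = 125
k=4,i=6: s = 125+24 = 149
k=5,i=0: s = 149+0 = 149
k=5,i=1: s = 149+5 = 154
k=5,i=2: s = 154+10 = 164
k=5,i=3: s = 164+15 = 179
k=5,i=4: s = 179+20 = 199
k=5,i=5: s = 199+25 = 224
k=5,i=6: s = 224+30 = 254
k=5,i=7: s = 254+35 = 289
k=6,i=0: s = 289+0 = 289
k=6,i=1: s = 289+6 = 295
k=6,i=2: s = 295+12 = 307
k=6,i=3: s = 307+18 = 325
k=6,i=4: s = 325+24 = 349
k=6,i=5: s = 349+30 = 379
k=6,i=6: s = 379+36 = 415
k=6,i=7: s = 415+42 = 457
k=6,i=8: s = 457+48 = 505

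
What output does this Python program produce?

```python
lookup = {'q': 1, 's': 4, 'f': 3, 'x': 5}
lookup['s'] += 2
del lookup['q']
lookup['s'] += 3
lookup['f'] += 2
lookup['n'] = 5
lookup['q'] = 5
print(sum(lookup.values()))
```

29

lookup['s'] = 4+2 = 6 → {'q': 1, 's': 6, 'f': 3, 'x': 5}
del 'q' → {'s': 6, 'f': 3, 'x': 5}
lookup['s'] = 6+3 = 9 → {'s': 9, 'f': 3, 'x': 5}
lookup['f'] = 3+2 = 5 → {'s': 9, 'f': 5, 'x': 5}
lookup['n'] = 5 → {'s': 9, 'f': 5, 'x': 5, 'n': 5}
lookup['q'] = 5 → {'s': 9, 'f': 5, 'x': 5, 'n': 5, 'q': 5}
sum of values = 29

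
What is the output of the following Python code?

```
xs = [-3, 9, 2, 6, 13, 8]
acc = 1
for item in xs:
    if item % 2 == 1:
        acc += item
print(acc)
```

item=-3: odd, acc = 1+(-3) = -2
item=9: odd, acc = (-2)+9 = 7
item=2: not odd
item=6: not odd
item=13: odd, acc = 7+13 = 20
item=8: not odd

20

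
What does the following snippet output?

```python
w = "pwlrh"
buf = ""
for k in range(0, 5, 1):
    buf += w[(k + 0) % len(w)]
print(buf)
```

k=0: add w[0]='p' → 'p'
k=1: add w[1]='w' → 'pw'
k=2: add w[2]='l' → 'pwl'
k=3: add w[3]='r' → 'pwlr'
k=4: add w[4]='h' → 'pwlrh'

pwlrh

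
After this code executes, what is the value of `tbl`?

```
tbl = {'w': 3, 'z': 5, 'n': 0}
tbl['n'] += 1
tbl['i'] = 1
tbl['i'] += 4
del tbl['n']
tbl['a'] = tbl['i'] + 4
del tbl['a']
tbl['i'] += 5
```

{'w': 3, 'z': 5, 'i': 10}

tbl['n'] = 0+1 = 1 → {'w': 3, 'z': 5, 'n': 1}
tbl['i'] = 1 → {'w': 3, 'z': 5, 'n': 1, 'i': 1}
tbl['i'] = 1+4 = 5 → {'w': 3, 'z': 5, 'n': 1, 'i': 5}
del 'n' → {'w': 3, 'z': 5, 'i': 5}
tbl['a'] = tbl['i']+4 = 9 → {'w': 3, 'z': 5, 'i': 5, 'a': 9}
del 'a' → {'w': 3, 'z': 5, 'i': 5}
tbl['i'] = 5+5 = 10 → {'w': 3, 'z': 5, 'i': 10}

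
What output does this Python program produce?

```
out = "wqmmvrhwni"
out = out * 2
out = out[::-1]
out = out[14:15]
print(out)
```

r

repeat ×2 → 'wqmmvrhwniwqmmvrhwni'
reverse → 'inwhrvmmqwinwhrvmmqw'
slice [14:15] → 'r'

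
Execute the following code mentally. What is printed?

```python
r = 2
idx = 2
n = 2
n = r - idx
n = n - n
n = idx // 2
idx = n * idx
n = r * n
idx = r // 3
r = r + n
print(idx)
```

0

n = 2-2 = 0
n = 0-0 = 0
n = 2//2 = 1
idx = 1*2 = 2
n = 2*1 = 2
idx = 2//3 = 0
r = 2+2 = 4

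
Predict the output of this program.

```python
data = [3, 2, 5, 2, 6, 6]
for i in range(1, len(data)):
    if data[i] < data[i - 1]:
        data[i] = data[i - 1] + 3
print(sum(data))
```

i=1: 2<3, data[1] = 3+3 = 6 → [3, 6, 5, 2, 6, 6]
i=2: 5<6, data[2] = 6+3 = 9 → [3, 6, 9, 2, 6, 6]
i=3: 2<9, data[3] = 9+3 = 12 → [3, 6, 9, 12, 6, 6]
i=4: 6<12, data[4] = 12+3 = 15 → [3, 6, 9, 12, 15, 6]
i=5: 6<15, data[5] = 15+3 = 18 → [3, 6, 9, 12, 15, 18]
sum = 63

63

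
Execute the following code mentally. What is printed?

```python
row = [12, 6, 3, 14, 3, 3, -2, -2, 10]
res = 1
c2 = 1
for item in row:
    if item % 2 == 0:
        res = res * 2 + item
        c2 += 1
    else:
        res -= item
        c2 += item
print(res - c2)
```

item=12: even, res = 1*2+12 = 14; c2=2
item=6: even, res = 14*2+6 = 34; c2=3
item=3: not even, res = 34-3 = 31; c2=6
item=14: even, res = 31*2+14 = 76; c2=7
item=3: not even, res = 76-3 = 73; c2=10
item=3: not even, res = 73-3 = 70; c2=13
item=-2: even, res = 70*2+(-2) = 138; c2=14
item=-2: even, res = 138*2+(-2) = 274; c2=15
item=10: even, res = 274*2+10 = 558; c2=16
res-c2 = 558-16 = 542

542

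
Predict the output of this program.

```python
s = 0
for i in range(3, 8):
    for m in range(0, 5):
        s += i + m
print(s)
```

175

i=3,m=0: s = 0+3 = 3
i=3,m=1: s = 3+4 = 7
i=3,m=2: s = 7+5 = 12
i=3,m=3: s = 12+6 = 18
i=3,m=4: s = 18+7 = 25
i=4,m=0: s = 25+4 = 29
i=4,m=1: s = 29+5 = 34
i=4,m=2: s = 34+6 = 40
i=4,m=3: s = 40+7 = 47
i=4,m=4: s = 47+8 = 55
i=5,m=0: s = 55+5 = 60
i=5,m=1: s = 60+6 = 66
i=5,m=2: s = 66+7 = 73
i=5,m=3: s = 73+8 = 81
i=5,m=4: s = 81+9 = 90
i=6,m=0: s = 90+6 = 96
i=6,m=1: s = 96+7 = 103
i=6,m=2: s = 103+8 = 111
i=6,m=3: s = 111+9 = 120
i=6,m=4: s = 120+10 = 130
i=7,m=0: s = 130+7 = 137
i=7,m=1: s = 137+8 = 145
i=7,m=2: s = 145+9 = 154
i=7,m=3: s = 154+10 = 164
i=7,m=4: s = 164+11 = 175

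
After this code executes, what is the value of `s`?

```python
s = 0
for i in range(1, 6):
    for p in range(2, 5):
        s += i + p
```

90

i=1,p=2: s = 0+3 = 3
i=1,p=3: s = 3+4 = 7
i=1,p=4: s = 7+5 = 12
i=2,p=2: s = 12+4 = 16
i=2,p=3: s = 16+5 = 21
i=2,p=4: s = 21+6 = 27
i=3,p=2: s = 27+5 = 32
i=3,p=3: s = 32+6 = 38
i=3,p=4: s = 38+7 = 45
i=4,p=2: s = 45+6 = 51
i=4,p=3: s = 51+7 = 58
i=4,p=4: s = 58+8 = 66
i=5,p=2: s = 66+7 = 73
i=5,p=3: s = 73+8 = 81
i=5,p=4: s = 81+9 = 90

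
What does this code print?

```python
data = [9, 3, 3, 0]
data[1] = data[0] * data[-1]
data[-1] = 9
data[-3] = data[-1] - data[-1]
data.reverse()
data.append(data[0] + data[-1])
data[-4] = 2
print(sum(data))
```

data[1] = data[0]*data[-1] = 9*0 = 0 → [9, 0, 3, 0]
data[-1] = 9 → [9, 0, 3, 9]
data[-3] = data[-1]-data[-1] = 9-9 = 0 → [9, 0, 3, 9]
reverse → [9, 3, 0, 9]
append data[0]+data[-1] = 9+9 = 18 → [9, 3, 0, 9, 18]
data[-4] = 2 → [9, 2, 0, 9, 18]
sum = 38

38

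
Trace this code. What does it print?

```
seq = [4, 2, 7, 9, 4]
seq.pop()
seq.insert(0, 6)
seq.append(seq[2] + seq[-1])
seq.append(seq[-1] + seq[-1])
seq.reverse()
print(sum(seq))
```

61

pop() removes 4 → [4, 2, 7, 9]
insert 6 at 0 → [6, 4, 2, 7, 9]
append seq[2]+seq[-1] = 2+9 = 11 → [6, 4, 2, 7, 9, 11]
append seq[-1]+seq[-1] = 11+11 = 22 → [6, 4, 2, 7, 9, 11, 22]
reverse → [22, 11, 9, 7, 2, 4, 6]
sum = 61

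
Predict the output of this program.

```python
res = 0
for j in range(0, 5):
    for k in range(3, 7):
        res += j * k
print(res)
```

j=0,k=3: res = 0+0 = 0
j=0,k=4: res = 0+0 = 0
j=0,k=5: res = 0+0 = 0
j=0,k=6: res = 0+0 = 0
j=1,k=3: res = 0+3 = 3
j=1,k=4: res = 3+4 = 7
j=1,k=5: res = 7+5 = 12
j=1,k=6: res = 12+6 = 18
j=2,k=3: res = 18+6 = 24
j=2,k=4: res = 24+8 = 32
j=2,k=5: res = 32+10 = 42
j=2,k=6: res = 42+12 = 54
j=3,k=3: res = 54+9 = 63
j=3,k=4: res = 63+12 = 75
j=3,k=5: res = 75+15 = 90
j=3,k=6: res = 90+18 = 108
j=4,k=3: res = 108+12 = 120
j=4,k=4: res = 120+16 = 136
j=4,k=5: res = 136+20 = 156
j=4,k=6: res = 156+24 = 180

180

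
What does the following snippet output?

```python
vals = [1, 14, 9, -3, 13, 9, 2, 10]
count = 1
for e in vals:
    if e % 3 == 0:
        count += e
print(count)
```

e=1: not %3==0
e=14: not %3==0
e=9: %3==0, count = 1+9 = 10
e=-3: %3==0, count = 10+(-3) = 7
e=13: not %3==0
e=9: %3==0, count = 7+9 = 16
e=2: not %3==0
e=10: not %3==0

16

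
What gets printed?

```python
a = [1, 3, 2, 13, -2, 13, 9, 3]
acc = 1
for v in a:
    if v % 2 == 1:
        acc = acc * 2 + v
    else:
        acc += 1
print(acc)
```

v=1: odd, acc = 1*2+1 = 3
v=3: odd, acc = 3*2+3 = 9
v=2: not odd, acc = 9+1 = 10
v=13: odd, acc = 10*2+13 = 33
v=-2: not odd, acc = 33+1 = 34
v=13: odd, acc = 34*2+13 = 81
v=9: odd, acc = 81*2+9 = 171
v=3: odd, acc = 171*2+3 = 345

345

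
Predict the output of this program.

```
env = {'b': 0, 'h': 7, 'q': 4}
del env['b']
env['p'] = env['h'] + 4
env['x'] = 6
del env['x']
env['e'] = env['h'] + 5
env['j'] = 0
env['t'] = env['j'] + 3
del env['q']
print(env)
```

{'h': 7, 'p': 11, 'e': 12, 'j': 0, 't': 3}

del 'b' → {'h': 7, 'q': 4}
env['p'] = env['h']+4 = 11 → {'h': 7, 'q': 4, 'p': 11}
env['x'] = 6 → {'h': 7, 'q': 4, 'p': 11, 'x': 6}
del 'x' → {'h': 7, 'q': 4, 'p': 11}
env['e'] = env['h']+5 = 12 → {'h': 7, 'q': 4, 'p': 11, 'e': 12}
env['j'] = 0 → {'h': 7, 'q': 4, 'p': 11, 'e': 12, 'j': 0}
env['t'] = env['j']+3 = 3 → {'h': 7, 'q': 4, 'p': 11, 'e': 12, 'j': 0, 't': 3}
del 'q' → {'h': 7, 'p': 11, 'e': 12, 'j': 0, 't': 3}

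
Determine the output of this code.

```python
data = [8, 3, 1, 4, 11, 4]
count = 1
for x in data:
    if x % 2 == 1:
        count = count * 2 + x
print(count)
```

x=8: not odd
x=3: odd, count = 1*2+3 = 5
x=1: odd, count = 5*2+1 = 11
x=4: not odd
x=11: odd, count = 11*2+11 = 33
x=4: not odd

33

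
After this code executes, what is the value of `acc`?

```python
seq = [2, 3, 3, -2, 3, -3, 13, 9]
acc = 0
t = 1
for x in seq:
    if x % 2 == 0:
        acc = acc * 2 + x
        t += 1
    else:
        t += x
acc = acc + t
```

x=2: even, acc = 0*2+2 = 2; t=2
x=3: not even; t=5
x=3: not even; t=8
x=-2: even, acc = 2*2+(-2) = 2; t=9
x=3: not even; t=12
x=-3: not even; t=9
x=13: not even; t=22
x=9: not even; t=31
acc+t = 2+31 = 33

33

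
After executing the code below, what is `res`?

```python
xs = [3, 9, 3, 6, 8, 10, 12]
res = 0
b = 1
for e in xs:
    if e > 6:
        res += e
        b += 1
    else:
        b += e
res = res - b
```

e=3: not >6; b=4
e=9: >6, res = 0+9 = 9; b=5
e=3: not >6; b=8
e=6: not >6; b=14
e=8: >6, res = 9+8 = 17; b=15
e=10: >6, res = 17+10 = 27; b=16
e=12: >6, res = 27+12 = 39; b=17
res-b = 39-17 = 22

22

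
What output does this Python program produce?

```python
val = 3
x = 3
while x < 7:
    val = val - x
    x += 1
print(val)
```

x=3: val = 3-3 = 0
x=4: val = 0-4 = -4
x=5: val = (-4)-5 = -9
x=6: val = (-9)-6 = -15

-15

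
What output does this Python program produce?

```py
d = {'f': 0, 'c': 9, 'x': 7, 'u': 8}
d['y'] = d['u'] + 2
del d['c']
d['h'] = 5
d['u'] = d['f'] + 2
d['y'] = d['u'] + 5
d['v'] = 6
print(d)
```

{'f': 0, 'x': 7, 'u': 2, 'y': 7, 'h': 5, 'v': 6}

d['y'] = d['u']+2 = 10 → {'f': 0, 'c': 9, 'x': 7, 'u': 8, 'y': 10}
del 'c' → {'f': 0, 'x': 7, 'u': 8, 'y': 10}
d['h'] = 5 → {'f': 0, 'x': 7, 'u': 8, 'y': 10, 'h': 5}
d['u'] = d['f']+2 = 2 → {'f': 0, 'x': 7, 'u': 2, 'y': 10, 'h': 5}
d['y'] = d['u']+5 = 7 → {'f': 0, 'x': 7, 'u': 2, 'y': 7, 'h': 5}
d['v'] = 6 → {'f': 0, 'x': 7, 'u': 2, 'y': 7, 'h': 5, 'v': 6}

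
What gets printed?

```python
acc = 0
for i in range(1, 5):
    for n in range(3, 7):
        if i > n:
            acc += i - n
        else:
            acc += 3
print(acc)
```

i=1,n=3: not 1>3, acc = 0+3 = 3
i=1,n=4: not 1>4, acc = 3+3 = 6
i=1,n=5: not 1>5, acc = 6+3 = 9
i=1,n=6: not 1>6, acc = 9+3 = 12
i=2,n=3: not 2>3, acc = 12+3 = 15
i=2,n=4: not 2>4, acc = 15+3 = 18
i=2,n=5: not 2>5, acc = 18+3 = 21
i=2,n=6: not 2>6, acc = 21+3 = 24
i=3,n=3: not 3>3, acc = 24+3 = 27
i=3,n=4: not 3>4, acc = 27+3 = 30
i=3,n=5: not 3>5, acc = 30+3 = 33
i=3,n=6: not 3>6, acc = 33+3 = 36
i=4,n=3: 4>3, acc = 36+1 = 37
i=4,n=4: not 4>4, acc = 37+3 = 40
i=4,n=5: not 4>5, acc = 40+3 = 43
i=4,n=6: not 4>6, acc = 43+3 = 46

46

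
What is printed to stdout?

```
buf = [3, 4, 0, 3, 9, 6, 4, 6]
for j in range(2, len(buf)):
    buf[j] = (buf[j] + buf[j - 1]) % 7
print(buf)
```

[3, 4, 4, 0, 2, 1, 5, 4]

j=2: buf[2] = (0+4)%7 = 4 → [3, 4, 4, 3, 9, 6, 4, 6]
j=3: buf[3] = (3+4)%7 = 0 → [3, 4, 4, 0, 9, 6, 4, 6]
j=4: buf[4] = (9+0)%7 = 2 → [3, 4, 4, 0, 2, 6, 4, 6]
j=5: buf[5] = (6+2)%7 = 1 → [3, 4, 4, 0, 2, 1, 4, 6]
j=6: buf[6] = (4+1)%7 = 5 → [3, 4, 4, 0, 2, 1, 5, 6]
j=7: buf[7] = (6+5)%7 = 4 → [3, 4, 4, 0, 2, 1, 5, 4]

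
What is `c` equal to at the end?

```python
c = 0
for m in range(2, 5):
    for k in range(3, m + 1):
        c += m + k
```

21

m=3,k=3: c = 0+6 = 6
m=4,k=3: c = 6+7 = 13
m=4,k=4: c = 13+8 = 21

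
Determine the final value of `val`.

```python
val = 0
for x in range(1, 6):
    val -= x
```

-15

x=1: val = 0-1 = -1
x=2: val = (-1)-2 = -3
x=3: val = (-3)-3 = -6
x=4: val = (-6)-4 = -10
x=5: val = (-10)-5 = -15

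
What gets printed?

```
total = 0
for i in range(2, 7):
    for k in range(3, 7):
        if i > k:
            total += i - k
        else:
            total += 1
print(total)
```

24

i=2,k=3: not 2>3, total = 0+1 = 1
i=2,k=4: not 2>4, total = 1+1 = 2
i=2,k=5: not 2>5, total = 2+1 = 3
i=2,k=6: not 2>6, total = 3+1 = 4
i=3,k=3: not 3>3, total = 4+1 = 5
i=3,k=4: not 3>4, total = 5+1 = 6
i=3,k=5: not 3>5, total = 6+1 = 7
i=3,k=6: not 3>6, total = 7+1 = 8
i=4,k=3: 4>3, total = 8+1 = 9
i=4,k=4: not 4>4, total = 9+1 = 10
i=4,k=5: not 4>5, total = 10+1 = 11
i=4,k=6: not 4>6, total = 11+1 = 12
i=5,k=3: 5>3, total = 12+2 = 14
i=5,k=4: 5>4, total = 14+1 = 15
i=5,k=5: not 5>5, total = 15+1 = 16
i=5,k=6: not 5>6, total = 16+1 = 17
i=6,k=3: 6>3, total = 17+3 = 20
i=6,k=4: 6>4, total = 20+2 = 22
i=6,k=5: 6>5, total = 22+1 = 23
i=6,k=6: not 6>6, total = 23+1 = 24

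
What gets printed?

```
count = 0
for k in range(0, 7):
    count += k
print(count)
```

k=0: count = 0+0 = 0
k=1: count = 0+1 = 1
k=2: count = 1+2 = 3
k=3: count = 3+3 = 6
k=4: count = 6+4 = 10
k=5: count = 10+5 = 15
k=6: count = 15+6 = 21

21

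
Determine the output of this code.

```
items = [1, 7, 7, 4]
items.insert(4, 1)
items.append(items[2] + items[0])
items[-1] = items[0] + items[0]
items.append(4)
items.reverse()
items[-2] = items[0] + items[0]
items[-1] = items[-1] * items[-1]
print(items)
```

insert 1 at 4 → [1, 7, 7, 4, 1]
append items[2]+items[0] = 7+1 = 8 → [1, 7, 7, 4, 1, 8]
items[-1] = items[0]+items[0] = 1+1 = 2 → [1, 7, 7, 4, 1, 2]
append 4 → [1, 7, 7, 4, 1, 2, 4]
reverse → [4, 2, 1, 4, 7, 7, 1]
items[-2] = items[0]+items[0] = 4+4 = 8 → [4, 2, 1, 4, 7, 8, 1]
items[-1] = items[-1]*items[-1] = 1*1 = 1 → [4, 2, 1, 4, 7, 8, 1]

[4, 2, 1, 4, 7, 8, 1]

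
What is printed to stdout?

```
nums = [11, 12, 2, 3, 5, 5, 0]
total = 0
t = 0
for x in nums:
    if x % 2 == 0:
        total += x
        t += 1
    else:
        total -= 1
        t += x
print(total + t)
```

x=11: not even, total = 0-1 = -1; t=11
x=12: even, total = (-1)+12 = 11; t=12
x=2: even, total = 11+2 = 13; t=13
x=3: not even, total = 13-1 = 12; t=16
x=5: not even, total = 12-1 = 11; t=21
x=5: not even, total = 11-1 = 10; t=26
x=0: even, total = 10+0 = 10; t=27
total+t = 10+27 = 37

37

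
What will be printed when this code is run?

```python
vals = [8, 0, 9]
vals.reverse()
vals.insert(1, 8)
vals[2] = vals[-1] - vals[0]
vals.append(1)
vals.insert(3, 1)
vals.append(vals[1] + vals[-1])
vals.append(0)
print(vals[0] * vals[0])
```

reverse → [9, 0, 8]
insert 8 at 1 → [9, 8, 0, 8]
vals[2] = vals[-1]-vals[0] = 8-9 = -1 → [9, 8, -1, 8]
append 1 → [9, 8, -1, 8, 1]
insert 1 at 3 → [9, 8, -1, 1, 8, 1]
append vals[1]+vals[-1] = 8+1 = 9 → [9, 8, -1, 1, 8, 1, 9]
append 0 → [9, 8, -1, 1, 8, 1, 9, 0]
vals[0]*vals[0] = 9*9 = 81

81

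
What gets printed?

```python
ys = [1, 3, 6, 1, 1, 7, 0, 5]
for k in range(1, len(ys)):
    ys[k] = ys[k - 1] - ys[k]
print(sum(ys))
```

-84

k=1: ys[1] = 1-3 = -2 → [1, -2, 6, 1, 1, 7, 0, 5]
k=2: ys[2] = (-2)-6 = -8 → [1, -2, -8, 1, 1, 7, 0, 5]
k=3: ys[3] = (-8)-1 = -9 → [1, -2, -8, -9, 1, 7, 0, 5]
k=4: ys[4] = (-9)-1 = -10 → [1, -2, -8, -9, -10, 7, 0, 5]
k=5: ys[5] = (-10)-7 = -17 → [1, -2, -8, -9, -10, -17, 0, 5]
k=6: ys[6] = (-17)-0 = -17 → [1, -2, -8, -9, -10, -17, -17, 5]
k=7: ys[7] = (-17)-5 = -22 → [1, -2, -8, -9, -10, -17, -17, -22]
sum = -84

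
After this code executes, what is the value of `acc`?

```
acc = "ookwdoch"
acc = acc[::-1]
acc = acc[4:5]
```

'w'

reverse → 'hcodwkoo'
slice [4:5] → 'w'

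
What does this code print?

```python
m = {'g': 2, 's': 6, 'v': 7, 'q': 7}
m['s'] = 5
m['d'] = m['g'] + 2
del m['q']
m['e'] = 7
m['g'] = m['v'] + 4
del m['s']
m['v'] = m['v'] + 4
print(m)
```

{'g': 11, 'v': 11, 'd': 4, 'e': 7}

m['s'] = 5 → {'g': 2, 's': 5, 'v': 7, 'q': 7}
m['d'] = m['g']+2 = 4 → {'g': 2, 's': 5, 'v': 7, 'q': 7, 'd': 4}
del 'q' → {'g': 2, 's': 5, 'v': 7, 'd': 4}
m['e'] = 7 → {'g': 2, 's': 5, 'v': 7, 'd': 4, 'e': 7}
m['g'] = m['v']+4 = 11 → {'g': 11, 's': 5, 'v': 7, 'd': 4, 'e': 7}
del 's' → {'g': 11, 'v': 7, 'd': 4, 'e': 7}
m['v'] = m['v']+4 = 11 → {'g': 11, 'v': 11, 'd': 4, 'e': 7}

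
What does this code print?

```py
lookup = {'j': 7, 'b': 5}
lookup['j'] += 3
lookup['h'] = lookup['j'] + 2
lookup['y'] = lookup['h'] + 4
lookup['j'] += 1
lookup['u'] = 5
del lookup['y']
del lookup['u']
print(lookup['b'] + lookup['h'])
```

lookup['j'] = 7+3 = 10 → {'j': 10, 'b': 5}
lookup['h'] = lookup['j']+2 = 12 → {'j': 10, 'b': 5, 'h': 12}
lookup['y'] = lookup['h']+4 = 16 → {'j': 10, 'b': 5, 'h': 12, 'y': 16}
lookup['j'] = 10+1 = 11 → {'j': 11, 'b': 5, 'h': 12, 'y': 16}
lookup['u'] = 5 → {'j': 11, 'b': 5, 'h': 12, 'y': 16, 'u': 5}
del 'y' → {'j': 11, 'b': 5, 'h': 12, 'u': 5}
del 'u' → {'j': 11, 'b': 5, 'h': 12}
lookup['b']+lookup['h'] = 5+12 = 17

17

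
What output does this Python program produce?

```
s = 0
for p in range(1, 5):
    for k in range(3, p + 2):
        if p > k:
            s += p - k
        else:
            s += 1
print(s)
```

p=2,k=3: not 2>3, s = 0+1 = 1
p=3,k=3: not 3>3, s = 1+1 = 2
p=3,k=4: not 3>4, s = 2+1 = 3
p=4,k=3: 4>3, s = 3+1 = 4
p=4,k=4: not 4>4, s = 4+1 = 5
p=4,k=5: not 4>5, s = 5+1 = 6

6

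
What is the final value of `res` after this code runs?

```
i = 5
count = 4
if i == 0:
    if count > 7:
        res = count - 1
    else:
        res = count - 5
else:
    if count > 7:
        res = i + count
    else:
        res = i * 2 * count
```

40

i=5, count=4
i == 0 is False; count > 7 is False
→ res = i * 2 * count = 40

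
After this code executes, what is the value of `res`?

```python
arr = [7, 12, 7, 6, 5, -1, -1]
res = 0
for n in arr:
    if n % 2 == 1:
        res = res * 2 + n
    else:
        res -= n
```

-55

n=7: odd, res = 0*2+7 = 7
n=12: not odd, res = 7-12 = -5
n=7: odd, res = (-5)*2+7 = -3
n=6: not odd, res = (-3)-6 = -9
n=5: odd, res = (-9)*2+5 = -13
n=-1: odd, res = (-13)*2+(-1) = -27
n=-1: odd, res = (-27)*2+(-1) = -55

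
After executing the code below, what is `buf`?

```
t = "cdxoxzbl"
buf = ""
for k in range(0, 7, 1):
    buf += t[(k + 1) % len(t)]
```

k=0: add t[1]='d' → 'd'
k=1: add t[2]='x' → 'dx'
k=2: add t[3]='o' → 'dxo'
k=3: add t[4]='x' → 'dxox'
k=4: add t[5]='z' → 'dxoxz'
k=5: add t[6]='b' → 'dxoxzb'
k=6: add t[7]='l' → 'dxoxzbl'

'dxoxzbl'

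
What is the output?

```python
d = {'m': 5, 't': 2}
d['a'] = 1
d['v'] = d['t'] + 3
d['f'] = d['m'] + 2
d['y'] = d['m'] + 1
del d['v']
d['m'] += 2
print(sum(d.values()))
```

d['a'] = 1 → {'m': 5, 't': 2, 'a': 1}
d['v'] = d['t']+3 = 5 → {'m': 5, 't': 2, 'a': 1, 'v': 5}
d['f'] = d['m']+2 = 7 → {'m': 5, 't': 2, 'a': 1, 'v': 5, 'f': 7}
d['y'] = d['m']+1 = 6 → {'m': 5, 't': 2, 'a': 1, 'v': 5, 'f': 7, 'y': 6}
del 'v' → {'m': 5, 't': 2, 'a': 1, 'f': 7, 'y': 6}
d['m'] = 5+2 = 7 → {'m': 7, 't': 2, 'a': 1, 'f': 7, 'y': 6}
sum of values = 23

23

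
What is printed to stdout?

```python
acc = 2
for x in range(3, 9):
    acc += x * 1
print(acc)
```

35

x=3: acc = 2+3*1 = 5
x=4: acc = 5+4*1 = 9
x=5: acc = 9+5*1 = 14
x=6: acc = 14+6*1 = 20
x=7: acc = 20+7*1 = 27
x=8: acc = 27+8*1 = 35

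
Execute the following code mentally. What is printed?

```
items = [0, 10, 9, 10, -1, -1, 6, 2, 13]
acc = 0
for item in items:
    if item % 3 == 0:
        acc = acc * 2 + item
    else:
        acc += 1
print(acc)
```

item=0: %3==0, acc = 0*2+0 = 0
item=10: not %3==0, acc = 0+1 = 1
item=9: %3==0, acc = 1*2+9 = 11
item=10: not %3==0, acc = 11+1 = 12
item=-1: not %3==0, acc = 12+1 = 13
item=-1: not %3==0, acc = 13+1 = 14
item=6: %3==0, acc = 14*2+6 = 34
item=2: not %3==0, acc = 34+1 = 35
item=13: not %3==0, acc = 35+1 = 36

36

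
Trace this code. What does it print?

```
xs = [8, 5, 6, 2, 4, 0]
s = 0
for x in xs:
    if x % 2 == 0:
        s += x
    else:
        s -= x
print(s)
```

15

x=8: even, s = 0+8 = 8
x=5: not even, s = 8-5 = 3
x=6: even, s = 3+6 = 9
x=2: even, s = 9+2 = 11
x=4: even, s = 11+4 = 15
x=0: even, s = 15+0 = 15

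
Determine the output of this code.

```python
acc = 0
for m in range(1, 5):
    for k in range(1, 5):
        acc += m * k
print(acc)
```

m=1,k=1: acc = 0+1 = 1
m=1,k=2: acc = 1+2 = 3
m=1,k=3: acc = 3+3 = 6
m=1,k=4: acc = 6+4 = 10
m=2,k=1: acc = 10+2 = 12
m=2,k=2: acc = 12+4 = 16
m=2,k=3: acc = 16+6 = 22
m=2,k=4: acc = 22+8 = 30
m=3,k=1: acc = 30+3 = 33
m=3,k=2: acc = 33+6 = 39
m=3,k=3: acc = 39+9 = 48
m=3,k=4: acc = 48+12 = 60
m=4,k=1: acc = 60+4 = 64
m=4,k=2: acc = 64+8 = 72
m=4,k=3: acc = 72+12 = 84
m=4,k=4: acc = 84+16 = 100

100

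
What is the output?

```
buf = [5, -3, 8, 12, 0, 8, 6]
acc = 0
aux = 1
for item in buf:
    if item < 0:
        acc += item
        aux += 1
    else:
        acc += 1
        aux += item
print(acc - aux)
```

-38

item=5: not <0, acc = 0+1 = 1; aux=6
item=-3: <0, acc = 1+(-3) = -2; aux=7
item=8: not <0, acc = (-2)+1 = -1; aux=15
item=12: not <0, acc = (-1)+1 = 0; aux=27
item=0: not <0, acc = 0+1 = 1; aux=27
item=8: not <0, acc = 1+1 = 2; aux=35
item=6: not <0, acc = 2+1 = 3; aux=41
acc-aux = 3-41 = -38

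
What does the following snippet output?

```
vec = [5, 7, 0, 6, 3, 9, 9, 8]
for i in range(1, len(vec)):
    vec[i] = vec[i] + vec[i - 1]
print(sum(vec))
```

184

i=1: vec[1] = 7+5 = 12 → [5, 12, 0, 6, 3, 9, 9, 8]
i=2: vec[2] = 0+12 = 12 → [5, 12, 12, 6, 3, 9, 9, 8]
i=3: vec[3] = 6+12 = 18 → [5, 12, 12, 18, 3, 9, 9, 8]
i=4: vec[4] = 3+18 = 21 → [5, 12, 12, 18, 21, 9, 9, 8]
i=5: vec[5] = 9+21 = 30 → [5, 12, 12, 18, 21, 30, 9, 8]
i=6: vec[6] = 9+30 = 39 → [5, 12, 12, 18, 21, 30, 39, 8]
i=7: vec[7] = 8+39 = 47 → [5, 12, 12, 18, 21, 30, 39, 47]
sum = 184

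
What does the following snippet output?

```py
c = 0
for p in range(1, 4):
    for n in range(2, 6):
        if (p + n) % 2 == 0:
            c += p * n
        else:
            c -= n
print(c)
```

24

p=1,n=2: odd sum, c = 0-2 = -2
p=1,n=3: even sum, c = (-2)+3 = 1
p=1,n=4: odd sum, c = 1-4 = -3
p=1,n=5: even sum, c = (-3)+5 = 2
p=2,n=2: even sum, c = 2+4 = 6
p=2,n=3: odd sum, c = 6-3 = 3
p=2,n=4: even sum, c = 3+8 = 11
p=2,n=5: odd sum, c = 11-5 = 6
p=3,n=2: odd sum, c = 6-2 = 4
p=3,n=3: even sum, c = 4+9 = 13
p=3,n=4: odd sum, c = 13-4 = 9
p=3,n=5: even sum, c = 9+15 = 24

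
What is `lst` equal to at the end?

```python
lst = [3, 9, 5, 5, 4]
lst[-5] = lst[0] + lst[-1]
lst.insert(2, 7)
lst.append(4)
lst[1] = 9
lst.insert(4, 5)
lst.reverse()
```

lst[-5] = lst[0]+lst[-1] = 3+4 = 7 → [7, 9, 5, 5, 4]
insert 7 at 2 → [7, 9, 7, 5, 5, 4]
append 4 → [7, 9, 7, 5, 5, 4, 4]
lst[1] = 9 → [7, 9, 7, 5, 5, 4, 4]
insert 5 at 4 → [7, 9, 7, 5, 5, 5, 4, 4]
reverse → [4, 4, 5, 5, 5, 7, 9, 7]

[4, 4, 5, 5, 5, 7, 9, 7]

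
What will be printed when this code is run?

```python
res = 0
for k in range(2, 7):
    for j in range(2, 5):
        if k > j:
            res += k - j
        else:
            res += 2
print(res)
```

k=2,j=2: not 2>2, res = 0+2 = 2
k=2,j=3: not 2>3, res = 2+2 = 4
k=2,j=4: not 2>4, res = 4+2 = 6
k=3,j=2: 3>2, res = 6+1 = 7
k=3,j=3: not 3>3, res = 7+2 = 9
k=3,j=4: not 3>4, res = 9+2 = 11
k=4,j=2: 4>2, res = 11+2 = 13
k=4,j=3: 4>3, res = 13+1 = 14
k=4,j=4: not 4>4, res = 14+2 = 16
k=5,j=2: 5>2, res = 16+3 = 19
k=5,j=3: 5>3, res = 19+2 = 21
k=5,j=4: 5>4, res = 21+1 = 22
k=6,j=2: 6>2, res = 22+4 = 26
k=6,j=3: 6>3, res = 26+3 = 29
k=6,j=4: 6>4, res = 29+2 = 31

31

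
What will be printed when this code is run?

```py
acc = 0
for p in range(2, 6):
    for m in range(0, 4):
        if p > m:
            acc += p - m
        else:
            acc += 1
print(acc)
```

p=2,m=0: 2>0, acc = 0+2 = 2
p=2,m=1: 2>1, acc = 2+1 = 3
p=2,m=2: not 2>2, acc = 3+1 = 4
p=2,m=3: not 2>3, acc = 4+1 = 5
p=3,m=0: 3>0, acc = 5+3 = 8
p=3,m=1: 3>1, acc = 8+2 = 10
p=3,m=2: 3>2, acc = 10+1 = 11
p=3,m=3: not 3>3, acc = 11+1 = 12
p=4,m=0: 4>0, acc = 12+4 = 16
p=4,m=1: 4>1, acc = 16+3 = 19
p=4,m=2: 4>2, acc = 19+2 = 21
p=4,m=3: 4>3, acc = 21+1 = 22
p=5,m=0: 5>0, acc = 22+5 = 27
p=5,m=1: 5>1, acc = 27+4 = 31
p=5,m=2: 5>2, acc = 31+3 = 34
p=5,m=3: 5>3, acc = 34+2 = 36

36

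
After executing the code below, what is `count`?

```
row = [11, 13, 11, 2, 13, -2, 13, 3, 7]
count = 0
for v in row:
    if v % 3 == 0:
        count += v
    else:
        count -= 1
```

-5

v=11: not %3==0, count = 0-1 = -1
v=13: not %3==0, count = (-1)-1 = -2
v=11: not %3==0, count = (-2)-1 = -3
v=2: not %3==0, count = (-3)-1 = -4
v=13: not %3==0, count = (-4)-1 = -5
v=-2: not %3==0, count = (-5)-1 = -6
v=13: not %3==0, count = (-6)-1 = -7
v=3: %3==0, count = (-7)+3 = -4
v=7: not %3==0, count = (-4)-1 = -5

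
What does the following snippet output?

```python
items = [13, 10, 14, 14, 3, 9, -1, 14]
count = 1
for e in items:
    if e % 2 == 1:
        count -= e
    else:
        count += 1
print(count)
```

-19

e=13: odd, count = 1-13 = -12
e=10: not odd, count = (-12)+1 = -11
e=14: not odd, count = (-11)+1 = -10
e=14: not odd, count = (-10)+1 = -9
e=3: odd, count = (-9)-3 = -12
e=9: odd, count = (-12)-9 = -21
e=-1: odd, count = (-21)-(-1) = -20
e=14: not odd, count = (-20)+1 = -19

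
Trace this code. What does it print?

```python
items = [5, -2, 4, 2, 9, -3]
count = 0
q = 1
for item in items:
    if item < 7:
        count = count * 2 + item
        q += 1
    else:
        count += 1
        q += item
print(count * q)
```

1245

item=5: <7, count = 0*2+5 = 5; q=2
item=-2: <7, count = 5*2+(-2) = 8; q=3
item=4: <7, count = 8*2+4 = 20; q=4
item=2: <7, count = 20*2+2 = 42; q=5
item=9: not <7, count = 42+1 = 43; q=14
item=-3: <7, count = 43*2+(-3) = 83; q=15
count*q = 83*15 = 1245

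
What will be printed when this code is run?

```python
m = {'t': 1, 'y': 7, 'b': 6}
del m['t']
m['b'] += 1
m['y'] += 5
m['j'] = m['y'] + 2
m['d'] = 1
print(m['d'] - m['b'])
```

-6

del 't' → {'y': 7, 'b': 6}
m['b'] = 6+1 = 7 → {'y': 7, 'b': 7}
m['y'] = 7+5 = 12 → {'y': 12, 'b': 7}
m['j'] = m['y']+2 = 14 → {'y': 12, 'b': 7, 'j': 14}
m['d'] = 1 → {'y': 12, 'b': 7, 'j': 14, 'd': 1}
m['d']-m['b'] = 1-7 = -6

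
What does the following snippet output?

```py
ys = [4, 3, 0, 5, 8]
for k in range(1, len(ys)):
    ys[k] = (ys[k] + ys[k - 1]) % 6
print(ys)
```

k=1: ys[1] = (3+4)%6 = 1 → [4, 1, 0, 5, 8]
k=2: ys[2] = (0+1)%6 = 1 → [4, 1, 1, 5, 8]
k=3: ys[3] = (5+1)%6 = 0 → [4, 1, 1, 0, 8]
k=4: ys[4] = (8+0)%6 = 2 → [4, 1, 1, 0, 2]

[4, 1, 1, 0, 2]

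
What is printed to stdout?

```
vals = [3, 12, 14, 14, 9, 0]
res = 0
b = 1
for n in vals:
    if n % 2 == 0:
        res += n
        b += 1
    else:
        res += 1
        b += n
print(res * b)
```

n=3: not even, res = 0+1 = 1; b=4
n=12: even, res = 1+12 = 13; b=5
n=14: even, res = 13+14 = 27; b=6
n=14: even, res = 27+14 = 41; b=7
n=9: not even, res = 41+1 = 42; b=16
n=0: even, res = 42+0 = 42; b=17
res*b = 42*17 = 714

714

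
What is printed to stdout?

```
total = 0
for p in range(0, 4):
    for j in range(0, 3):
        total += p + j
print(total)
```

p=0,j=0: total = 0+0 = 0
p=0,j=1: total = 0+1 = 1
p=0,j=2: total = 1+2 = 3
p=1,j=0: total = 3+1 = 4
p=1,j=1: total = 4+2 = 6
p=1,j=2: total = 6+3 = 9
p=2,j=0: total = 9+2 = 11
p=2,j=1: total = 11+3 = 14
p=2,j=2: total = 14+4 = 18
p=3,j=0: total = 18+3 = 21
p=3,j=1: total = 21+4 = 25
p=3,j=2: total = 25+5 = 30

30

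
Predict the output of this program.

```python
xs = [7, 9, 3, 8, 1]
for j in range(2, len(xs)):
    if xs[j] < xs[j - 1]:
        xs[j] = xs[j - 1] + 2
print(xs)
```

j=2: 3<9, xs[2] = 9+2 = 11 → [7, 9, 11, 8, 1]
j=3: 8<11, xs[3] = 11+2 = 13 → [7, 9, 11, 13, 1]
j=4: 1<13, xs[4] = 13+2 = 15 → [7, 9, 11, 13, 15]

[7, 9, 11, 13, 15]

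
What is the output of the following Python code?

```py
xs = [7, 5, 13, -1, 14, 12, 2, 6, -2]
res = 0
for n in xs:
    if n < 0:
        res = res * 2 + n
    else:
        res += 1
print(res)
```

n=7: not <0, res = 0+1 = 1
n=5: not <0, res = 1+1 = 2
n=13: not <0, res = 2+1 = 3
n=-1: <0, res = 3*2+(-1) = 5
n=14: not <0, res = 5+1 = 6
n=12: not <0, res = 6+1 = 7
n=2: not <0, res = 7+1 = 8
n=6: not <0, res = 8+1 = 9
n=-2: <0, res = 9*2+(-2) = 16

16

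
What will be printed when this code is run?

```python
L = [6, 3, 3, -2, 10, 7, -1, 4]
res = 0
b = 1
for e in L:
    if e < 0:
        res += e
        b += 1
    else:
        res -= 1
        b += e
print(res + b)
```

e=6: not <0, res = 0-1 = -1; b=7
e=3: not <0, res = (-1)-1 = -2; b=10
e=3: not <0, res = (-2)-1 = -3; b=13
e=-2: <0, res = (-3)+(-2) = -5; b=14
e=10: not <0, res = (-5)-1 = -6; b=24
e=7: not <0, res = (-6)-1 = -7; b=31
e=-1: <0, res = (-7)+(-1) = -8; b=32
e=4: not <0, res = (-8)-1 = -9; b=36
res+b = (-9)+36 = 27

27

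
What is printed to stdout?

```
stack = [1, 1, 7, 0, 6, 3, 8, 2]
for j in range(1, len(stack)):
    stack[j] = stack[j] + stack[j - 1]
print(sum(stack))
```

j=1: stack[1] = 1+1 = 2 → [1, 2, 7, 0, 6, 3, 8, 2]
j=2: stack[2] = 7+2 = 9 → [1, 2, 9, 0, 6, 3, 8, 2]
j=3: stack[3] = 0+9 = 9 → [1, 2, 9, 9, 6, 3, 8, 2]
j=4: stack[4] = 6+9 = 15 → [1, 2, 9, 9, 15, 3, 8, 2]
j=5: stack[5] = 3+15 = 18 → [1, 2, 9, 9, 15, 18, 8, 2]
j=6: stack[6] = 8+18 = 26 → [1, 2, 9, 9, 15, 18, 26, 2]
j=7: stack[7] = 2+26 = 28 → [1, 2, 9, 9, 15, 18, 26, 28]
sum = 108

108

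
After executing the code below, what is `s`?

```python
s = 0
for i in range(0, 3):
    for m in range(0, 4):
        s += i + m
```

30

i=0,m=0: s = 0+0 = 0
i=0,m=1: s = 0+1 = 1
i=0,m=2: s = 1+2 = 3
i=0,m=3: s = 3+3 = 6
i=1,m=0: s = 6+1 = 7
i=1,m=1: s = 7+2 = 9
i=1,m=2: s = 9+3 = 12
i=1,m=3: s = 12+4 = 16
i=2,m=0: s = 16+2 = 18
i=2,m=1: s = 18+3 = 21
i=2,m=2: s = 21+4 = 25
i=2,m=3: s = 25+5 = 30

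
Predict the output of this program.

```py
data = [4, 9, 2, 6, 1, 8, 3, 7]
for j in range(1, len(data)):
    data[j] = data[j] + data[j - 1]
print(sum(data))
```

178

j=1: data[1] = 9+4 = 13 → [4, 13, 2, 6, 1, 8, 3, 7]
j=2: data[2] = 2+13 = 15 → [4, 13, 15, 6, 1, 8, 3, 7]
j=3: data[3] = 6+15 = 21 → [4, 13, 15, 21, 1, 8, 3, 7]
j=4: data[4] = 1+21 = 22 → [4, 13, 15, 21, 22, 8, 3, 7]
j=5: data[5] = 8+22 = 30 → [4, 13, 15, 21, 22, 30, 3, 7]
j=6: data[6] = 3+30 = 33 → [4, 13, 15, 21, 22, 30, 33, 7]
j=7: data[7] = 7+33 = 40 → [4, 13, 15, 21, 22, 30, 33, 40]
sum = 178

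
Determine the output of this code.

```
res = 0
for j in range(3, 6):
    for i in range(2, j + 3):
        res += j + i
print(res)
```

j=3,i=2: res = 0+5 = 5
j=3,i=3: res = 5+6 = 11
j=3,i=4: res = 11+7 = 18
j=3,i=5: res = 18+8 = 26
j=4,i=2: res = 26+6 = 32
j=4,i=3: res = 32+7 = 39
j=4,i=4: res = 39+8 = 47
j=4,i=5: res = 47+9 = 56
j=4,i=6: res = 56+10 = 66
j=5,i=2: res = 66+7 = 73
j=5,i=3: res = 73+8 = 81
j=5,i=4: res = 81+9 = 90
j=5,i=5: res = 90+10 = 100
j=5,i=6: res = 100+11 = 111
j=5,i=7: res = 111+12 = 123

123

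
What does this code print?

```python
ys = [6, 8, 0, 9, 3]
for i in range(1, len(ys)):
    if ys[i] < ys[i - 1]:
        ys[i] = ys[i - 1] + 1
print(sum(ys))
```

42

i=1: 8>=6, unchanged → [6, 8, 0, 9, 3]
i=2: 0<8, ys[2] = 8+1 = 9 → [6, 8, 9, 9, 3]
i=3: 9>=9, unchanged → [6, 8, 9, 9, 3]
i=4: 3<9, ys[4] = 9+1 = 10 → [6, 8, 9, 9, 10]
sum = 42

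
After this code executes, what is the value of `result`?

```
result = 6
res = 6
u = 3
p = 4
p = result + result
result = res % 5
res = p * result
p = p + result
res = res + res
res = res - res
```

p = 6+6 = 12
result = 6%5 = 1
res = 12*1 = 12
p = 12+1 = 13
res = 12+12 = 24
res = 24-24 = 0

1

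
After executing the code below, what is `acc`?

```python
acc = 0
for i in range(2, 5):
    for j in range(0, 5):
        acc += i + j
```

75

i=2,j=0: acc = 0+2 = 2
i=2,j=1: acc = 2+3 = 5
i=2,j=2: acc = 5+4 = 9
i=2,j=3: acc = 9+5 = 14
i=2,j=4: acc = 14+6 = 20
i=3,j=0: acc = 20+3 = 23
i=3,j=1: acc = 23+4 = 27
i=3,j=2: acc = 27+5 = 32
i=3,j=3: acc = 32+6 = 38
i=3,j=4: acc = 38+7 = 45
i=4,j=0: acc = 45+4 = 49
i=4,j=1: acc = 49+5 = 54
i=4,j=2: acc = 54+6 = 60
i=4,j=3: acc = 60+7 = 67
i=4,j=4: acc = 67+8 = 75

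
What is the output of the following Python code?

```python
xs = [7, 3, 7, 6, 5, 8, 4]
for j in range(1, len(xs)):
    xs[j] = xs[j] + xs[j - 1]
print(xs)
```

[7, 10, 17, 23, 28, 36, 40]

j=1: xs[1] = 3+7 = 10 → [7, 10, 7, 6, 5, 8, 4]
j=2: xs[2] = 7+10 = 17 → [7, 10, 17, 6, 5, 8, 4]
j=3: xs[3] = 6+17 = 23 → [7, 10, 17, 23, 5, 8, 4]
j=4: xs[4] = 5+23 = 28 → [7, 10, 17, 23, 28, 8, 4]
j=5: xs[5] = 8+28 = 36 → [7, 10, 17, 23, 28, 36, 4]
j=6: xs[6] = 4+36 = 40 → [7, 10, 17, 23, 28, 36, 40]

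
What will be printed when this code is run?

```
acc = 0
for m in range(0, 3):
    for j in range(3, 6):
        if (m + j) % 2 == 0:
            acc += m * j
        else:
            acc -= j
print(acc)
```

m=0,j=3: odd sum, acc = 0-3 = -3
m=0,j=4: even sum, acc = (-3)+0 = -3
m=0,j=5: odd sum, acc = (-3)-5 = -8
m=1,j=3: even sum, acc = (-8)+3 = -5
m=1,j=4: odd sum, acc = (-5)-4 = -9
m=1,j=5: even sum, acc = (-9)+5 = -4
m=2,j=3: odd sum, acc = (-4)-3 = -7
m=2,j=4: even sum, acc = (-7)+8 = 1
m=2,j=5: odd sum, acc = 1-5 = -4

-4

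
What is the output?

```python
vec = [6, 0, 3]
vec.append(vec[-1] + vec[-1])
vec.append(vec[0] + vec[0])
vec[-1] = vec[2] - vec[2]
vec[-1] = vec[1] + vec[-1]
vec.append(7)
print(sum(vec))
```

append vec[-1]+vec[-1] = 3+3 = 6 → [6, 0, 3, 6]
append vec[0]+vec[0] = 6+6 = 12 → [6, 0, 3, 6, 12]
vec[-1] = vec[2]-vec[2] = 3-3 = 0 → [6, 0, 3, 6, 0]
vec[-1] = vec[1]+vec[-1] = 0+0 = 0 → [6, 0, 3, 6, 0]
append 7 → [6, 0, 3, 6, 0, 7]
sum = 22

22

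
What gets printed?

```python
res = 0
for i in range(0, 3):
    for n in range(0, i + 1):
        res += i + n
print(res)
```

i=0,n=0: res = 0+0 = 0
i=1,n=0: res = 0+1 = 1
i=1,n=1: res = 1+2 = 3
i=2,n=0: res = 3+2 = 5
i=2,n=1: res = 5+3 = 8
i=2,n=2: res = 8+4 = 12

12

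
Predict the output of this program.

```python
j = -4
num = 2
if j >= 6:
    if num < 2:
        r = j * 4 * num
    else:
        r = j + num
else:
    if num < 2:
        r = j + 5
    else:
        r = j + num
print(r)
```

j=-4, num=2
j >= 6 is False; num < 2 is False
→ r = j + num = -2

-2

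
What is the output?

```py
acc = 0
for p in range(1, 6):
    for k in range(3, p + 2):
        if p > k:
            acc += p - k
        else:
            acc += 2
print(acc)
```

18

p=2,k=3: not 2>3, acc = 0+2 = 2
p=3,k=3: not 3>3, acc = 2+2 = 4
p=3,k=4: not 3>4, acc = 4+2 = 6
p=4,k=3: 4>3, acc = 6+1 = 7
p=4,k=4: not 4>4, acc = 7+2 = 9
p=4,k=5: not 4>5, acc = 9+2 = 11
p=5,k=3: 5>3, acc = 11+2 = 13
p=5,k=4: 5>4, acc = 13+1 = 14
p=5,k=5: not 5>5, acc = 14+2 = 16
p=5,k=6: not 5>6, acc = 16+2 = 18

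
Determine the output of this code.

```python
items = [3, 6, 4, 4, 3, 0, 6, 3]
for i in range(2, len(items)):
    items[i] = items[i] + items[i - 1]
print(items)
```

[3, 6, 10, 14, 17, 17, 23, 26]

i=2: items[2] = 4+6 = 10 → [3, 6, 10, 4, 3, 0, 6, 3]
i=3: items[3] = 4+10 = 14 → [3, 6, 10, 14, 3, 0, 6, 3]
i=4: items[4] = 3+14 = 17 → [3, 6, 10, 14, 17, 0, 6, 3]
i=5: items[5] = 0+17 = 17 → [3, 6, 10, 14, 17, 17, 6, 3]
i=6: items[6] = 6+17 = 23 → [3, 6, 10, 14, 17, 17, 23, 3]
i=7: items[7] = 3+23 = 26 → [3, 6, 10, 14, 17, 17, 23, 26]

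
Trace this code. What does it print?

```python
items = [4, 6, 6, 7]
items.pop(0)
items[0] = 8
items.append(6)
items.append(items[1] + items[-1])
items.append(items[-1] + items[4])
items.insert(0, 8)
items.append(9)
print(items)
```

[8, 8, 6, 7, 6, 12, 24, 9]

pop(0) removes 4 → [6, 6, 7]
items[0] = 8 → [8, 6, 7]
append 6 → [8, 6, 7, 6]
append items[1]+items[-1] = 6+6 = 12 → [8, 6, 7, 6, 12]
append items[-1]+items[4] = 12+12 = 24 → [8, 6, 7, 6, 12, 24]
insert 8 at 0 → [8, 8, 6, 7, 6, 12, 24]
append 9 → [8, 8, 6, 7, 6, 12, 24, 9]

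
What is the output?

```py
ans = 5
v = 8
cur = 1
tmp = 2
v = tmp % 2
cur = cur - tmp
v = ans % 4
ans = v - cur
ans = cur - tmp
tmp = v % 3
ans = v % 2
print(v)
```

1

v = 2%2 = 0
cur = 1-2 = -1
v = 5%4 = 1
ans = 1-(-1) = 2
ans = (-1)-2 = -3
tmp = 1%3 = 1
ans = 1%2 = 1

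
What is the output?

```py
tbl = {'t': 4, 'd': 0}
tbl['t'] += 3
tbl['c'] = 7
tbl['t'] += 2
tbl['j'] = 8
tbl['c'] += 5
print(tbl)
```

tbl['t'] = 4+3 = 7 → {'t': 7, 'd': 0}
tbl['c'] = 7 → {'t': 7, 'd': 0, 'c': 7}
tbl['t'] = 7+2 = 9 → {'t': 9, 'd': 0, 'c': 7}
tbl['j'] = 8 → {'t': 9, 'd': 0, 'c': 7, 'j': 8}
tbl['c'] = 7+5 = 12 → {'t': 9, 'd': 0, 'c': 12, 'j': 8}

{'t': 9, 'd': 0, 'c': 12, 'j': 8}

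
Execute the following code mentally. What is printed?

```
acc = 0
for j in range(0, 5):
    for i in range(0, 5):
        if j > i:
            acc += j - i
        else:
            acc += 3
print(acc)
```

j=0,i=0: not 0>0, acc = 0+3 = 3
j=0,i=1: not 0>1, acc = 3+3 = 6
j=0,i=2: not 0>2, acc = 6+3 = 9
j=0,i=3: not 0>3, acc = 9+3 = 12
j=0,i=4: not 0>4, acc = 12+3 = 15
j=1,i=0: 1>0, acc = 15+1 = 16
j=1,i=1: not 1>1, acc = 16+3 = 19
j=1,i=2: not 1>2, acc = 19+3 = 22
j=1,i=3: not 1>3, acc = 22+3 = 25
j=1,i=4: not 1>4, acc = 25+3 = 28
j=2,i=0: 2>0, acc = 28+2 = 30
j=2,i=1: 2>1, acc = 30+1 = 31
j=2,i=2: not 2>2, acc = 31+3 = 34
j=2,i=3: not 2>3, acc = 34+3 = 37
j=2,i=4: not 2>4, acc = 37+3 = 40
j=3,i=0: 3>0, acc = 40+3 = 43
j=3,i=1: 3>1, acc = 43+2 = 45
j=3,i=2: 3>2, acc = 45+1 = 46
j=3,i=3: not 3>3, acc = 46+3 = 49
j=3,i=4: not 3>4, acc = 49+3 = 52
j=4,i=0: 4>0, acc = 52+4 = 56
j=4,i=1: 4>1, acc = 56+3 = 59
j=4,i=2: 4>2, acc = 59+2 = 61
j=4,i=3: 4>3, acc = 61+1 = 62
j=4,i=4: not 4>4, acc = 62+3 = 65

65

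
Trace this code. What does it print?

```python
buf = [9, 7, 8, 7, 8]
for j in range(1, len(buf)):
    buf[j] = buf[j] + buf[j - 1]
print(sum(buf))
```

j=1: buf[1] = 7+9 = 16 → [9, 16, 8, 7, 8]
j=2: buf[2] = 8+16 = 24 → [9, 16, 24, 7, 8]
j=3: buf[3] = 7+24 = 31 → [9, 16, 24, 31, 8]
j=4: buf[4] = 8+31 = 39 → [9, 16, 24, 31, 39]
sum = 119

119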